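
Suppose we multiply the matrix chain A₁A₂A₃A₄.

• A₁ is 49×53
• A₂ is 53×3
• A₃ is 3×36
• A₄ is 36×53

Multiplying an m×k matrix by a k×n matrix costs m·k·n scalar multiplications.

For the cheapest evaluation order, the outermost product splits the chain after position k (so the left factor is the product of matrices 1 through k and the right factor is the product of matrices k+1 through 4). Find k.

Adjacent pairs: A₁A₂ = 49·53·3 = 7791; A₂A₃ = 53·3·36 = 5724; A₃A₄ = 3·36·53 = 5724.
Length 3: A₁..A₃: k=1: 0+5724+49·53·36=99216; k=2: 7791+0+49·3·36=13083 → min 13083 | A₂..A₄: k=2: 0+5724+53·3·53=14151; k=3: 5724+0+53·36·53=106848 → min 14151.
Top-level splits: k=1: (A₁..A₁)·(A₂..A₄) → 0+14151+49·53·53 = 151792; k=2: (A₁..A₂)·(A₃..A₄) → 7791+5724+49·3·53 = 21306; k=3: (A₁..A₃)·(A₄..A₄) → 13083+0+49·36·53 = 106575.
Best split is after A₂, i.e. k = 2.

2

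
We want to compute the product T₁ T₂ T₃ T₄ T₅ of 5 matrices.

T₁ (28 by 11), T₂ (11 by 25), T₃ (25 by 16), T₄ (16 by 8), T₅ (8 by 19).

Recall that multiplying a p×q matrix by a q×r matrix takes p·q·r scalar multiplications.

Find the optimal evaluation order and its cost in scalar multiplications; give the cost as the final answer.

12120

Adjacent pairs: T₁T₂ = 28·11·25 = 7700; T₂T₃ = 11·25·16 = 4400; T₃T₄ = 25·16·8 = 3200; T₄T₅ = 16·8·19 = 2432.
Length 3: T₁..T₃: k=1: 0+4400+28·11·16=9328; k=2: 7700+0+28·25·16=18900 → min 9328 | T₂..T₄: k=2: 0+3200+11·25·8=5400; k=3: 4400+0+11·16·8=5808 → min 5400 | T₃..T₅: k=3: 0+2432+25·16·19=10032; k=4: 3200+0+25·8·19=7000 → min 7000.
Length 4: T₁..T₄: k=1: 0+5400+28·11·8=7864; k=2: 7700+3200+28·25·8=16500; k=3: 9328+0+28·16·8=12912 → min 7864 | T₂..T₅: k=2: 0+7000+11·25·19=12225; k=3: 4400+2432+11·16·19=10176; k=4: 5400+0+11·8·19=7072 → min 7072.
Length 5: T₁..T₅: k=1: 0+7072+28·11·19=12924; k=2: 7700+7000+28·25·19=28000; k=3: 9328+2432+28·16·19=20272; k=4: 7864+0+28·8·19=12120 → min 12120.
Optimal parenthesization: ((T₁ (T₂ (T₃ T₄))) T₅) with cost 12120.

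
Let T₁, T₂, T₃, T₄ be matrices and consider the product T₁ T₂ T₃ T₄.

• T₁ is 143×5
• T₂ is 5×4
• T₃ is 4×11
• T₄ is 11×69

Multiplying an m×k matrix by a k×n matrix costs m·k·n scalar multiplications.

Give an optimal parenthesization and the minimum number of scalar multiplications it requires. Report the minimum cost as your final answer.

45364

Adjacent pairs: T₁T₂ = 143·5·4 = 2860; T₂T₃ = 5·4·11 = 220; T₃T₄ = 4·11·69 = 3036.
Length 3: T₁..T₃: k=1: 0+220+143·5·11=8085; k=2: 2860+0+143·4·11=9152 → min 8085 | T₂..T₄: k=2: 0+3036+5·4·69=4416; k=3: 220+0+5·11·69=4015 → min 4015.
Length 4: T₁..T₄: k=1: 0+4015+143·5·69=53350; k=2: 2860+3036+143·4·69=45364; k=3: 8085+0+143·11·69=116622 → min 45364.
Optimal parenthesization: ((T₁ T₂) (T₃ T₄)) with cost 45364.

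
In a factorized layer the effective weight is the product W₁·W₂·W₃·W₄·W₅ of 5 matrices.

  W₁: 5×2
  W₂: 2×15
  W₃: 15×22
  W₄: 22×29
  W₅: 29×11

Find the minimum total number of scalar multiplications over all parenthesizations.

2684

Adjacent pairs: W₁W₂ = 5·2·15 = 150; W₂W₃ = 2·15·22 = 660; W₃W₄ = 15·22·29 = 9570; W₄W₅ = 22·29·11 = 7018.
Length 3: W₁..W₃: k=1: 0+660+5·2·22=880; k=2: 150+0+5·15·22=1800 → min 880 | W₂..W₄: k=2: 0+9570+2·15·29=10440; k=3: 660+0+2·22·29=1936 → min 1936 | W₃..W₅: k=3: 0+7018+15·22·11=10648; k=4: 9570+0+15·29·11=14355 → min 10648.
Length 4: W₁..W₄: k=1: 0+1936+5·2·29=2226; k=2: 150+9570+5·15·29=11895; k=3: 880+0+5·22·29=4070 → min 2226 | W₂..W₅: k=2: 0+10648+2·15·11=10978; k=3: 660+7018+2·22·11=8162; k=4: 1936+0+2·29·11=2574 → min 2574.
Length 5: W₁..W₅: k=1: 0+2574+5·2·11=2684; k=2: 150+10648+5·15·11=11623; k=3: 880+7018+5·22·11=9108; k=4: 2226+0+5·29·11=3821 → min 2684.
Optimal order: (W₁·(((W₂·W₃)·W₄)·W₅)) with cost 2684.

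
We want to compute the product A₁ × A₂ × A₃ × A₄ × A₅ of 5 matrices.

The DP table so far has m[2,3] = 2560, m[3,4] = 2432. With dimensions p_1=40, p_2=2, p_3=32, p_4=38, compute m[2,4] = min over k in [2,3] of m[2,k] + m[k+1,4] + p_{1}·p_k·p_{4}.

5472

m[2,4] = min over k∈[2,3] of m[2,k]+m[k+1,4]+p_{1}·p_k·p_{4}.
k=2: 0 + 2432 + 40·2·38 = 5472; k=3: 2560 + 0 + 40·32·38 = 51200.
Minimum: 5472 at k=2.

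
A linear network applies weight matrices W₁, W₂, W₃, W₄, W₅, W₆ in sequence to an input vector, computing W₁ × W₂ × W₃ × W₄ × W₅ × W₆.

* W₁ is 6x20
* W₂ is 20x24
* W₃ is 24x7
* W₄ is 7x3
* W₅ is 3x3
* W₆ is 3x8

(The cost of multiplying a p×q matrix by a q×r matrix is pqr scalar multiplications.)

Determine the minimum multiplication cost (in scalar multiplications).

Adjacent pairs: W₁W₂ = 6·20·24 = 2880; W₂W₃ = 20·24·7 = 3360; W₃W₄ = 24·7·3 = 504; W₄W₅ = 7·3·3 = 63; W₅W₆ = 3·3·8 = 72.
Length 3: W₁..W₃: k=1: 0+3360+6·20·7=4200; k=2: 2880+0+6·24·7=3888 → min 3888 | W₂..W₄: k=2: 0+504+20·24·3=1944; k=3: 3360+0+20·7·3=3780 → min 1944 | W₃..W₅: k=3: 0+63+24·7·3=567; k=4: 504+0+24·3·3=720 → min 567 | W₄..W₆: k=4: 0+72+7·3·8=240; k=5: 63+0+7·3·8=231 → min 231.
Length 4: W₁..W₄: k=1: 0+1944+6·20·3=2304; k=2: 2880+504+6·24·3=3816; k=3: 3888+0+6·7·3=4014 → min 2304 | W₂..W₅: k=2: 0+567+20·24·3=2007; k=3: 3360+63+20·7·3=3843; k=4: 1944+0+20·3·3=2124 → min 2007 | W₃..W₆: k=3: 0+231+24·7·8=1575; k=4: 504+72+24·3·8=1152; k=5: 567+0+24·3·8=1143 → min 1143.
Length 5: W₁..W₅: k=1: 0+2007+6·20·3=2367; k=2: 2880+567+6·24·3=3879; k=3: 3888+63+6·7·3=4077; k=4: 2304+0+6·3·3=2358 → min 2358 | W₂..W₆: k=2: 0+1143+20·24·8=4983; k=3: 3360+231+20·7·8=4711; k=4: 1944+72+20·3·8=2496; k=5: 2007+0+20·3·8=2487 → min 2487.
Length 6: W₁..W₆: k=1: 0+2487+6·20·8=3447; k=2: 2880+1143+6·24·8=5175; k=3: 3888+231+6·7·8=4455; k=4: 2304+72+6·3·8=2520; k=5: 2358+0+6·3·8=2502 → min 2502.
Optimal order: (((W₁ × (W₂ × (W₃ × W₄))) × W₅) × W₆) with cost 2502.

2502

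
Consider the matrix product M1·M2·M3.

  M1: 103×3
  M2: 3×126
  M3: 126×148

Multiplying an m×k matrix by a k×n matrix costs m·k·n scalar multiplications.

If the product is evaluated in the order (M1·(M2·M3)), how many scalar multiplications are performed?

(M2·M3): 3×126 by 126×148 → 3×148, cost 3·126·148 = 55944
(M1·(M2·M3)): 103×3 by 3×148 → 103×148, cost 103·3·148 = 45732; cumulative 101676
Total: 101676 scalar multiplications.

101676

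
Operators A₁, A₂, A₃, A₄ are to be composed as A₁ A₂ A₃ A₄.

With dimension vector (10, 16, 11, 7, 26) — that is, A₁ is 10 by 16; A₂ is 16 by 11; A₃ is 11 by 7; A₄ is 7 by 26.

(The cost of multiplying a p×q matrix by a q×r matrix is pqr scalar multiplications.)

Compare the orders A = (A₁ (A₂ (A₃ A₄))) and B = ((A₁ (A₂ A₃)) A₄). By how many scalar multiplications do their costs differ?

6566

Order A = (A₁ (A₂ (A₃ A₄))): (A₃ A₄): 11×7 by 7×26 → 11×26, cost 11·7·26 = 2002; (A₂ (A₃ A₄)): 16×11 by 11×26 → 16×26, cost 16·11·26 = 4576; cumulative 6578; (A₁ (A₂ (A₃ A₄))): 10×16 by 16×26 → 10×26, cost 10·16·26 = 4160; cumulative 10738. Total 10738.
Order B = ((A₁ (A₂ A₃)) A₄): (A₂ A₃): 16×11 by 11×7 → 16×7, cost 16·11·7 = 1232; (A₁ (A₂ A₃)): 10×16 by 16×7 → 10×7, cost 10·16·7 = 1120; cumulative 2352; ((A₁ (A₂ A₃)) A₄): 10×7 by 7×26 → 10×26, cost 10·7·26 = 1820; cumulative 4172. Total 4172.
Difference: |10738 − 4172| = 6566.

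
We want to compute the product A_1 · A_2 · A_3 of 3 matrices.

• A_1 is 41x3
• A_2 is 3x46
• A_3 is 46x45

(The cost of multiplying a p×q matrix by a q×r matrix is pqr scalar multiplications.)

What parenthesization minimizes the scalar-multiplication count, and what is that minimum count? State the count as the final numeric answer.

(A_1 · (A_2 · A_3)): cost 11745.
((A_1 · A_2) · A_3): cost 90528.
Optimal: (A_1 · (A_2 · A_3)) with cost 11745.

11745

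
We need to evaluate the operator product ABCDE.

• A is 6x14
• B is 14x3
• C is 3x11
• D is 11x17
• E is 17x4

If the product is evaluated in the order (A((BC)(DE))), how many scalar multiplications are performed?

2162

(BC): 14×3 by 3×11 → 14×11, cost 14·3·11 = 462
(DE): 11×17 by 17×4 → 11×4, cost 11·17·4 = 748
((BC)(DE)): 14×11 by 11×4 → 14×4, cost 14·11·4 = 616; cumulative 1826
(A((BC)(DE))): 6×14 by 14×4 → 6×4, cost 6·14·4 = 336; cumulative 2162
Total: 2162 scalar multiplications.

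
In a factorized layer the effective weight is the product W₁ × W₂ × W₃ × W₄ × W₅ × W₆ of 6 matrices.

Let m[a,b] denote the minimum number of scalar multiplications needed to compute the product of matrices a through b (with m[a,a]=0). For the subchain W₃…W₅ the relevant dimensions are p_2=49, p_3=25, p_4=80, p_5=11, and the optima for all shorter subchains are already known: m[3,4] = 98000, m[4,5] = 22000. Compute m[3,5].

35475

m[3,5] = min over k∈[3,4] of m[3,k]+m[k+1,5]+p_{2}·p_k·p_{5}.
k=3: 0 + 22000 + 49·25·11 = 35475; k=4: 98000 + 0 + 49·80·11 = 141120.
Minimum: 35475 at k=3.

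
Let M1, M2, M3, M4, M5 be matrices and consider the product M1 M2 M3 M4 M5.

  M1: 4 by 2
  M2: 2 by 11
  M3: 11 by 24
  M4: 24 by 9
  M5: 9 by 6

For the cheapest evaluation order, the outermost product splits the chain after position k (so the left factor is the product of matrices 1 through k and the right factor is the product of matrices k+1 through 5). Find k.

Adjacent pairs: M1M2 = 4·2·11 = 88; M2M3 = 2·11·24 = 528; M3M4 = 11·24·9 = 2376; M4M5 = 24·9·6 = 1296.
Length 3: M1..M3: k=1: 0+528+4·2·24=720; k=2: 88+0+4·11·24=1144 → min 720 | M2..M4: k=2: 0+2376+2·11·9=2574; k=3: 528+0+2·24·9=960 → min 960 | M3..M5: k=3: 0+1296+11·24·6=2880; k=4: 2376+0+11·9·6=2970 → min 2880.
Length 4: M1..M4: k=1: 0+960+4·2·9=1032; k=2: 88+2376+4·11·9=2860; k=3: 720+0+4·24·9=1584 → min 1032 | M2..M5: k=2: 0+2880+2·11·6=3012; k=3: 528+1296+2·24·6=2112; k=4: 960+0+2·9·6=1068 → min 1068.
Top-level splits: k=1: (M1..M1)·(M2..M5) → 0+1068+4·2·6 = 1116; k=2: (M1..M2)·(M3..M5) → 88+2880+4·11·6 = 3232; k=3: (M1..M3)·(M4..M5) → 720+1296+4·24·6 = 2592; k=4: (M1..M4)·(M5..M5) → 1032+0+4·9·6 = 1248.
Best split is after M1, i.e. k = 1.

1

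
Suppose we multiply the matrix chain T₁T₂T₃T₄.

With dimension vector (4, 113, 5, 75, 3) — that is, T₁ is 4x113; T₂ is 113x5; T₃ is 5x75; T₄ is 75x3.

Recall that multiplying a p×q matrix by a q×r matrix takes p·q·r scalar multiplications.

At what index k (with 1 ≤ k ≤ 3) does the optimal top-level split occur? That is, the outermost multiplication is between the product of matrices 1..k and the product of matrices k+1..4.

Adjacent pairs: T₁T₂ = 4·113·5 = 2260; T₂T₃ = 113·5·75 = 42375; T₃T₄ = 5·75·3 = 1125.
Length 3: T₁..T₃: k=1: 0+42375+4·113·75=76275; k=2: 2260+0+4·5·75=3760 → min 3760 | T₂..T₄: k=2: 0+1125+113·5·3=2820; k=3: 42375+0+113·75·3=67800 → min 2820.
Top-level splits: k=1: (T₁..T₁)·(T₂..T₄) → 0+2820+4·113·3 = 4176; k=2: (T₁..T₂)·(T₃..T₄) → 2260+1125+4·5·3 = 3445; k=3: (T₁..T₃)·(T₄..T₄) → 3760+0+4·75·3 = 4660.
Best split is after T₂, i.e. k = 2.

2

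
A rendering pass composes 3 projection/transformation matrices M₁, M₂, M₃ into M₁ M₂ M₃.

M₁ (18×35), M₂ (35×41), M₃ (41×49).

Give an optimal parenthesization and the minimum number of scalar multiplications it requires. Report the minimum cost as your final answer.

(M₁ (M₂ M₃)): cost 101185.
((M₁ M₂) M₃): cost 61992.
Optimal: ((M₁ M₂) M₃) with cost 61992.

61992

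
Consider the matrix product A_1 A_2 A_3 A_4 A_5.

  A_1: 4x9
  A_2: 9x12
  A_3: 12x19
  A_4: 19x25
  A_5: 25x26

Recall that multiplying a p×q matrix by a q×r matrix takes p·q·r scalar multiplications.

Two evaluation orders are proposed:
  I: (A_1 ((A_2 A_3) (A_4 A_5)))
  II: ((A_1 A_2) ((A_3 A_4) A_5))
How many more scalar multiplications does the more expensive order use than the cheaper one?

4604

Order I = (A_1 ((A_2 A_3) (A_4 A_5))): (A_2 A_3): 9×12 by 12×19 → 9×19, cost 9·12·19 = 2052; (A_4 A_5): 19×25 by 25×26 → 19×26, cost 19·25·26 = 12350; ((A_2 A_3) (A_4 A_5)): 9×19 by 19×26 → 9×26, cost 9·19·26 = 4446; cumulative 18848; (A_1 ((A_2 A_3) (A_4 A_5))): 4×9 by 9×26 → 4×26, cost 4·9·26 = 936; cumulative 19784. Total 19784.
Order II = ((A_1 A_2) ((A_3 A_4) A_5)): (A_1 A_2): 4×9 by 9×12 → 4×12, cost 4·9·12 = 432; (A_3 A_4): 12×19 by 19×25 → 12×25, cost 12·19·25 = 5700; ((A_3 A_4) A_5): 12×25 by 25×26 → 12×26, cost 12·25·26 = 7800; cumulative 13500; ((A_1 A_2) ((A_3 A_4) A_5)): 4×12 by 12×26 → 4×26, cost 4·12·26 = 1248; cumulative 15180. Total 15180.
Difference: |19784 − 15180| = 4604.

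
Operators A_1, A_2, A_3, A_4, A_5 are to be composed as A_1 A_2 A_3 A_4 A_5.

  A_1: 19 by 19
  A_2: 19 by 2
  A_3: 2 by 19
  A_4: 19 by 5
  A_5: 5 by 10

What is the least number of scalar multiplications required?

Adjacent pairs: A_1A_2 = 19·19·2 = 722; A_2A_3 = 19·2·19 = 722; A_3A_4 = 2·19·5 = 190; A_4A_5 = 19·5·10 = 950.
Length 3: A_1..A_3: k=1: 0+722+19·19·19=7581; k=2: 722+0+19·2·19=1444 → min 1444 | A_2..A_4: k=2: 0+190+19·2·5=380; k=3: 722+0+19·19·5=2527 → min 380 | A_3..A_5: k=3: 0+950+2·19·10=1330; k=4: 190+0+2·5·10=290 → min 290.
Length 4: A_1..A_4: k=1: 0+380+19·19·5=2185; k=2: 722+190+19·2·5=1102; k=3: 1444+0+19·19·5=3249 → min 1102 | A_2..A_5: k=2: 0+290+19·2·10=670; k=3: 722+950+19·19·10=5282; k=4: 380+0+19·5·10=1330 → min 670.
Length 5: A_1..A_5: k=1: 0+670+19·19·10=4280; k=2: 722+290+19·2·10=1392; k=3: 1444+950+19·19·10=6004; k=4: 1102+0+19·5·10=2052 → min 1392.
Optimal order: ((A_1 A_2) ((A_3 A_4) A_5)) with cost 1392.

1392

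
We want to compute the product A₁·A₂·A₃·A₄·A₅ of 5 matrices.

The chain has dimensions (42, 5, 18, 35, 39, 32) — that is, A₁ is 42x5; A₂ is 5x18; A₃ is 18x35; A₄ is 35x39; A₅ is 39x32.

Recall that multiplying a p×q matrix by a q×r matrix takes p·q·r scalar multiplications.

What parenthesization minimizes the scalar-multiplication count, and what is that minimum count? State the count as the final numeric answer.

Adjacent pairs: A₁A₂ = 42·5·18 = 3780; A₂A₃ = 5·18·35 = 3150; A₃A₄ = 18·35·39 = 24570; A₄A₅ = 35·39·32 = 43680.
Length 3: A₁..A₃: k=1: 0+3150+42·5·35=10500; k=2: 3780+0+42·18·35=30240 → min 10500 | A₂..A₄: k=2: 0+24570+5·18·39=28080; k=3: 3150+0+5·35·39=9975 → min 9975 | A₃..A₅: k=3: 0+43680+18·35·32=63840; k=4: 24570+0+18·39·32=47034 → min 47034.
Length 4: A₁..A₄: k=1: 0+9975+42·5·39=18165; k=2: 3780+24570+42·18·39=57834; k=3: 10500+0+42·35·39=67830 → min 18165 | A₂..A₅: k=2: 0+47034+5·18·32=49914; k=3: 3150+43680+5·35·32=52430; k=4: 9975+0+5·39·32=16215 → min 16215.
Length 5: A₁..A₅: k=1: 0+16215+42·5·32=22935; k=2: 3780+47034+42·18·32=75006; k=3: 10500+43680+42·35·32=101220; k=4: 18165+0+42·39·32=70581 → min 22935.
Optimal parenthesization: (A₁·(((A₂·A₃)·A₄)·A₅)) with cost 22935.

22935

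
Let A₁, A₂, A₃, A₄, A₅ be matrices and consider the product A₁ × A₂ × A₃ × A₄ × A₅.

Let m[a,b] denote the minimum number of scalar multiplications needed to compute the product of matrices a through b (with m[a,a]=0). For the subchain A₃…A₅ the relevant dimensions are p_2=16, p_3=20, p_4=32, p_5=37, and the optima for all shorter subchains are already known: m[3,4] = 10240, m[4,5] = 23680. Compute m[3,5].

29184

m[3,5] = min over k∈[3,4] of m[3,k]+m[k+1,5]+p_{2}·p_k·p_{5}.
k=3: 0 + 23680 + 16·20·37 = 35520; k=4: 10240 + 0 + 16·32·37 = 29184.
Minimum: 29184 at k=4.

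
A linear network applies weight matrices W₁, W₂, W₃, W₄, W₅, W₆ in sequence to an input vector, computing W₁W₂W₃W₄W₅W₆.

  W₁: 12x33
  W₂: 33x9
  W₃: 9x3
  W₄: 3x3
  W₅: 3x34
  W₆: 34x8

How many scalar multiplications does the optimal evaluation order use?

Adjacent pairs: W₁W₂ = 12·33·9 = 3564; W₂W₃ = 33·9·3 = 891; W₃W₄ = 9·3·3 = 81; W₄W₅ = 3·3·34 = 306; W₅W₆ = 3·34·8 = 816.
Length 3: W₁..W₃: k=1: 0+891+12·33·3=2079; k=2: 3564+0+12·9·3=3888 → min 2079 | W₂..W₄: k=2: 0+81+33·9·3=972; k=3: 891+0+33·3·3=1188 → min 972 | W₃..W₅: k=3: 0+306+9·3·34=1224; k=4: 81+0+9·3·34=999 → min 999 | W₄..W₆: k=4: 0+816+3·3·8=888; k=5: 306+0+3·34·8=1122 → min 888.
Length 4: W₁..W₄: k=1: 0+972+12·33·3=2160; k=2: 3564+81+12·9·3=3969; k=3: 2079+0+12·3·3=2187 → min 2160 | W₂..W₅: k=2: 0+999+33·9·34=11097; k=3: 891+306+33·3·34=4563; k=4: 972+0+33·3·34=4338 → min 4338 | W₃..W₆: k=3: 0+888+9·3·8=1104; k=4: 81+816+9·3·8=1113; k=5: 999+0+9·34·8=3447 → min 1104.
Length 5: W₁..W₅: k=1: 0+4338+12·33·34=17802; k=2: 3564+999+12·9·34=8235; k=3: 2079+306+12·3·34=3609; k=4: 2160+0+12·3·34=3384 → min 3384 | W₂..W₆: k=2: 0+1104+33·9·8=3480; k=3: 891+888+33·3·8=2571; k=4: 972+816+33·3·8=2580; k=5: 4338+0+33·34·8=13314 → min 2571.
Length 6: W₁..W₆: k=1: 0+2571+12·33·8=5739; k=2: 3564+1104+12·9·8=5532; k=3: 2079+888+12·3·8=3255; k=4: 2160+816+12·3·8=3264; k=5: 3384+0+12·34·8=6648 → min 3255.
Optimal order: ((W₁(W₂W₃))(W₄(W₅W₆))) with cost 3255.

3255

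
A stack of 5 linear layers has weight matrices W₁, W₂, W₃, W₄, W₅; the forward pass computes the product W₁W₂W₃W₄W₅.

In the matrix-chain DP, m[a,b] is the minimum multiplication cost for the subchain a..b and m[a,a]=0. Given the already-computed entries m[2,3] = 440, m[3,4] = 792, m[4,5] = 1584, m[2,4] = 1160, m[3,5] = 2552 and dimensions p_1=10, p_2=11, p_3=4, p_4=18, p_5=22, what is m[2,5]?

m[2,5] = min over k∈[2,4] of m[2,k]+m[k+1,5]+p_{1}·p_k·p_{5}.
k=2: 0 + 2552 + 10·11·22 = 4972; k=3: 440 + 1584 + 10·4·22 = 2904; k=4: 1160 + 0 + 10·18·22 = 5120.
Minimum: 2904 at k=3.

2904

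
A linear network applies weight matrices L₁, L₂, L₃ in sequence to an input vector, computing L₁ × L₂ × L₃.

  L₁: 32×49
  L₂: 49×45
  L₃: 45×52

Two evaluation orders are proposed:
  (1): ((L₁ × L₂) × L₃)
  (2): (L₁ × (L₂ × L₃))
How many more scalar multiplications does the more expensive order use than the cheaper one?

50756

Order (1) = ((L₁ × L₂) × L₃): (L₁ × L₂): 32×49 by 49×45 → 32×45, cost 32·49·45 = 70560; ((L₁ × L₂) × L₃): 32×45 by 45×52 → 32×52, cost 32·45·52 = 74880; cumulative 145440. Total 145440.
Order (2) = (L₁ × (L₂ × L₃)): (L₂ × L₃): 49×45 by 45×52 → 49×52, cost 49·45·52 = 114660; (L₁ × (L₂ × L₃)): 32×49 by 49×52 → 32×52, cost 32·49·52 = 81536; cumulative 196196. Total 196196.
Difference: |145440 − 196196| = 50756.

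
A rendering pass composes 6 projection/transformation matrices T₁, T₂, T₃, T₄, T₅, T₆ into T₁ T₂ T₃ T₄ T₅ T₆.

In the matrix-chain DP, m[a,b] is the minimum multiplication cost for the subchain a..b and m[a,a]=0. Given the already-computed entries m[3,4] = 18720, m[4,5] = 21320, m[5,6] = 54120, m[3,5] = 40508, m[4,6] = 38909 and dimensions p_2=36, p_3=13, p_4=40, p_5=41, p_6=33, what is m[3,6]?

54353

m[3,6] = min over k∈[3,5] of m[3,k]+m[k+1,6]+p_{2}·p_k·p_{6}.
k=3: 0 + 38909 + 36·13·33 = 54353; k=4: 18720 + 54120 + 36·40·33 = 120360; k=5: 40508 + 0 + 36·41·33 = 89216.
Minimum: 54353 at k=3.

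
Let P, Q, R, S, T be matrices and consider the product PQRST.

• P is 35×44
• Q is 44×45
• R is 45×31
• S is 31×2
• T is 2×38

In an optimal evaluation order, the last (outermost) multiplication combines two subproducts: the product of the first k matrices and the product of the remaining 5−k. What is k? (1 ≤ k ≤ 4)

4

Adjacent pairs: PQ = 35·44·45 = 69300; QR = 44·45·31 = 61380; RS = 45·31·2 = 2790; ST = 31·2·38 = 2356.
Length 3: P..R: k=1: 0+61380+35·44·31=109120; k=2: 69300+0+35·45·31=118125 → min 109120 | Q..S: k=2: 0+2790+44·45·2=6750; k=3: 61380+0+44·31·2=64108 → min 6750 | R..T: k=3: 0+2356+45·31·38=55366; k=4: 2790+0+45·2·38=6210 → min 6210.
Length 4: P..S: k=1: 0+6750+35·44·2=9830; k=2: 69300+2790+35·45·2=75240; k=3: 109120+0+35·31·2=111290 → min 9830 | Q..T: k=2: 0+6210+44·45·38=81450; k=3: 61380+2356+44·31·38=115568; k=4: 6750+0+44·2·38=10094 → min 10094.
Top-level splits: k=1: (P..P)·(Q..T) → 0+10094+35·44·38 = 68614; k=2: (P..Q)·(R..T) → 69300+6210+35·45·38 = 135360; k=3: (P..R)·(S..T) → 109120+2356+35·31·38 = 152706; k=4: (P..S)·(T..T) → 9830+0+35·2·38 = 12490.
Best split is after S, i.e. k = 4.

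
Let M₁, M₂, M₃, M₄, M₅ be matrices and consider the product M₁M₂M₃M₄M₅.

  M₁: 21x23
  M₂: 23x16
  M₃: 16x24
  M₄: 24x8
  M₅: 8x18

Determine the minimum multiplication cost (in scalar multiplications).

Adjacent pairs: M₁M₂ = 21·23·16 = 7728; M₂M₃ = 23·16·24 = 8832; M₃M₄ = 16·24·8 = 3072; M₄M₅ = 24·8·18 = 3456.
Length 3: M₁..M₃: k=1: 0+8832+21·23·24=20424; k=2: 7728+0+21·16·24=15792 → min 15792 | M₂..M₄: k=2: 0+3072+23·16·8=6016; k=3: 8832+0+23·24·8=13248 → min 6016 | M₃..M₅: k=3: 0+3456+16·24·18=10368; k=4: 3072+0+16·8·18=5376 → min 5376.
Length 4: M₁..M₄: k=1: 0+6016+21·23·8=9880; k=2: 7728+3072+21·16·8=13488; k=3: 15792+0+21·24·8=19824 → min 9880 | M₂..M₅: k=2: 0+5376+23·16·18=12000; k=3: 8832+3456+23·24·18=22224; k=4: 6016+0+23·8·18=9328 → min 9328.
Length 5: M₁..M₅: k=1: 0+9328+21·23·18=18022; k=2: 7728+5376+21·16·18=19152; k=3: 15792+3456+21·24·18=28320; k=4: 9880+0+21·8·18=12904 → min 12904.
Optimal order: ((M₁(M₂(M₃M₄)))M₅) with cost 12904.

12904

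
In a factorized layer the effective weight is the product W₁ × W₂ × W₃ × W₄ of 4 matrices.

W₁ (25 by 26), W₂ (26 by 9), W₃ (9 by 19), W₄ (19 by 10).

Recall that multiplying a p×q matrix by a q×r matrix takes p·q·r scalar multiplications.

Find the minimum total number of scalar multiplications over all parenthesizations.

9810

Adjacent pairs: W₁W₂ = 25·26·9 = 5850; W₂W₃ = 26·9·19 = 4446; W₃W₄ = 9·19·10 = 1710.
Length 3: W₁..W₃: k=1: 0+4446+25·26·19=16796; k=2: 5850+0+25·9·19=10125 → min 10125 | W₂..W₄: k=2: 0+1710+26·9·10=4050; k=3: 4446+0+26·19·10=9386 → min 4050.
Length 4: W₁..W₄: k=1: 0+4050+25·26·10=10550; k=2: 5850+1710+25·9·10=9810; k=3: 10125+0+25·19·10=14875 → min 9810.
Optimal order: ((W₁ × W₂) × (W₃ × W₄)) with cost 9810.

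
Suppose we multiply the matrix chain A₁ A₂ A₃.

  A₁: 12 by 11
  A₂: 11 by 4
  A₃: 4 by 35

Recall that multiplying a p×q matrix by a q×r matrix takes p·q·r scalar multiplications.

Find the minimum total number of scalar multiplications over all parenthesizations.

Order (A₁ (A₂ A₃)): (A₂ A₃): 11×4 by 4×35 → 11×35, cost 11·4·35 = 1540; (A₁ (A₂ A₃)): 12×11 by 11×35 → 12×35, cost 12·11·35 = 4620; cumulative 6160. Total 6160.
Order ((A₁ A₂) A₃): (A₁ A₂): 12×11 by 11×4 → 12×4, cost 12·11·4 = 528; ((A₁ A₂) A₃): 12×4 by 4×35 → 12×35, cost 12·4·35 = 1680; cumulative 2208. Total 2208.
Minimum: 2208.

2208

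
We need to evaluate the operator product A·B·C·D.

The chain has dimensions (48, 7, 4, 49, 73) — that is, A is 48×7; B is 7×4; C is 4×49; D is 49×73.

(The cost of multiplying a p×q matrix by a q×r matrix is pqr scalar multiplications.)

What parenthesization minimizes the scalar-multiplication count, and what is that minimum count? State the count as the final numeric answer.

Adjacent pairs: AB = 48·7·4 = 1344; BC = 7·4·49 = 1372; CD = 4·49·73 = 14308.
Length 3: A..C: k=1: 0+1372+48·7·49=17836; k=2: 1344+0+48·4·49=10752 → min 10752 | B..D: k=2: 0+14308+7·4·73=16352; k=3: 1372+0+7·49·73=26411 → min 16352.
Length 4: A..D: k=1: 0+16352+48·7·73=40880; k=2: 1344+14308+48·4·73=29668; k=3: 10752+0+48·49·73=182448 → min 29668.
Optimal parenthesization: ((A·B)·(C·D)) with cost 29668.

29668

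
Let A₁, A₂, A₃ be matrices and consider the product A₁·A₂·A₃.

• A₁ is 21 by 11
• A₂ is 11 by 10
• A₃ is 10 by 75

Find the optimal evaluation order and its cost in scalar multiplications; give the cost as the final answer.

18060

(A₁·(A₂·A₃)): cost 25575.
((A₁·A₂)·A₃): cost 18060.
Optimal: ((A₁·A₂)·A₃) with cost 18060.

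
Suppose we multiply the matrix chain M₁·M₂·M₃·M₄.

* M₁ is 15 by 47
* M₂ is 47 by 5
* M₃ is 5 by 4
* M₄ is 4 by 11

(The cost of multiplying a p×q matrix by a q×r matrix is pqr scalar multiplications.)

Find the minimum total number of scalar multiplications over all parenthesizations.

4420

Adjacent pairs: M₁M₂ = 15·47·5 = 3525; M₂M₃ = 47·5·4 = 940; M₃M₄ = 5·4·11 = 220.
Length 3: M₁..M₃: k=1: 0+940+15·47·4=3760; k=2: 3525+0+15·5·4=3825 → min 3760 | M₂..M₄: k=2: 0+220+47·5·11=2805; k=3: 940+0+47·4·11=3008 → min 2805.
Length 4: M₁..M₄: k=1: 0+2805+15·47·11=10560; k=2: 3525+220+15·5·11=4570; k=3: 3760+0+15·4·11=4420 → min 4420.
Optimal order: ((M₁·(M₂·M₃))·M₄) with cost 4420.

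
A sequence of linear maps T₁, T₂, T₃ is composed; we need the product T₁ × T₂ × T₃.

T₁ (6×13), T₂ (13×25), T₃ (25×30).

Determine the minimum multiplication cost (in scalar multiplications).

Order (T₁ × (T₂ × T₃)): (T₂ × T₃): 13×25 by 25×30 → 13×30, cost 13·25·30 = 9750; (T₁ × (T₂ × T₃)): 6×13 by 13×30 → 6×30, cost 6·13·30 = 2340; cumulative 12090. Total 12090.
Order ((T₁ × T₂) × T₃): (T₁ × T₂): 6×13 by 13×25 → 6×25, cost 6·13·25 = 1950; ((T₁ × T₂) × T₃): 6×25 by 25×30 → 6×30, cost 6·25·30 = 4500; cumulative 6450. Total 6450.
Minimum: 6450.

6450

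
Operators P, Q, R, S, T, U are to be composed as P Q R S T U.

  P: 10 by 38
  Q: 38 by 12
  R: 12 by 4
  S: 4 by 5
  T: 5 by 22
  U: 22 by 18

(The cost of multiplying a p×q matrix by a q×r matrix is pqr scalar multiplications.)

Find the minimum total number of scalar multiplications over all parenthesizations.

Adjacent pairs: PQ = 10·38·12 = 4560; QR = 38·12·4 = 1824; RS = 12·4·5 = 240; ST = 4·5·22 = 440; TU = 5·22·18 = 1980.
Length 3: P..R: k=1: 0+1824+10·38·4=3344; k=2: 4560+0+10·12·4=5040 → min 3344 | Q..S: k=2: 0+240+38·12·5=2520; k=3: 1824+0+38·4·5=2584 → min 2520 | R..T: k=3: 0+440+12·4·22=1496; k=4: 240+0+12·5·22=1560 → min 1496 | S..U: k=4: 0+1980+4·5·18=2340; k=5: 440+0+4·22·18=2024 → min 2024.
Length 4: P..S: k=1: 0+2520+10·38·5=4420; k=2: 4560+240+10·12·5=5400; k=3: 3344+0+10·4·5=3544 → min 3544 | Q..T: k=2: 0+1496+38·12·22=11528; k=3: 1824+440+38·4·22=5608; k=4: 2520+0+38·5·22=6700 → min 5608 | R..U: k=3: 0+2024+12·4·18=2888; k=4: 240+1980+12·5·18=3300; k=5: 1496+0+12·22·18=6248 → min 2888.
Length 5: P..T: k=1: 0+5608+10·38·22=13968; k=2: 4560+1496+10·12·22=8696; k=3: 3344+440+10·4·22=4664; k=4: 3544+0+10·5·22=4644 → min 4644 | Q..U: k=2: 0+2888+38·12·18=11096; k=3: 1824+2024+38·4·18=6584; k=4: 2520+1980+38·5·18=7920; k=5: 5608+0+38·22·18=20656 → min 6584.
Length 6: P..U: k=1: 0+6584+10·38·18=13424; k=2: 4560+2888+10·12·18=9608; k=3: 3344+2024+10·4·18=6088; k=4: 3544+1980+10·5·18=6424; k=5: 4644+0+10·22·18=8604 → min 6088.
Optimal order: ((P (Q R)) ((S T) U)) with cost 6088.

6088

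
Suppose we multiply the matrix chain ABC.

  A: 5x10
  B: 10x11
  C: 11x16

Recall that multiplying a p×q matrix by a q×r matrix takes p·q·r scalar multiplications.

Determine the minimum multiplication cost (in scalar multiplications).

Order (A(BC)): (BC): 10×11 by 11×16 → 10×16, cost 10·11·16 = 1760; (A(BC)): 5×10 by 10×16 → 5×16, cost 5·10·16 = 800; cumulative 2560. Total 2560.
Order ((AB)C): (AB): 5×10 by 10×11 → 5×11, cost 5·10·11 = 550; ((AB)C): 5×11 by 11×16 → 5×16, cost 5·11·16 = 880; cumulative 1430. Total 1430.
Minimum: 1430.

1430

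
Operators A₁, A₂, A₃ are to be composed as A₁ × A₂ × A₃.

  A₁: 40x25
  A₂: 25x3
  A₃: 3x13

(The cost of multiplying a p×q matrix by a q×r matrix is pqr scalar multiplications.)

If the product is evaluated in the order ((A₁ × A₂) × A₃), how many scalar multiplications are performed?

4560

(A₁ × A₂): 40×25 by 25×3 → 40×3, cost 40·25·3 = 3000
((A₁ × A₂) × A₃): 40×3 by 3×13 → 40×13, cost 40·3·13 = 1560; cumulative 4560
Total: 4560 scalar multiplications.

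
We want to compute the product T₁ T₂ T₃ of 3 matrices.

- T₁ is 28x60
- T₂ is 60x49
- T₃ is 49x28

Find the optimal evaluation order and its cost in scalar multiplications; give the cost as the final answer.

120736

(T₁ (T₂ T₃)): cost 129360.
((T₁ T₂) T₃): cost 120736.
Optimal: ((T₁ T₂) T₃) with cost 120736.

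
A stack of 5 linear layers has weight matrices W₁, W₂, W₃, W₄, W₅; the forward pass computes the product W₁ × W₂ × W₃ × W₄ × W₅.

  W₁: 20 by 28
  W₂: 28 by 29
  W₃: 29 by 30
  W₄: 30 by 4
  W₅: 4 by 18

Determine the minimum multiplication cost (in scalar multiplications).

Adjacent pairs: W₁W₂ = 20·28·29 = 16240; W₂W₃ = 28·29·30 = 24360; W₃W₄ = 29·30·4 = 3480; W₄W₅ = 30·4·18 = 2160.
Length 3: W₁..W₃: k=1: 0+24360+20·28·30=41160; k=2: 16240+0+20·29·30=33640 → min 33640 | W₂..W₄: k=2: 0+3480+28·29·4=6728; k=3: 24360+0+28·30·4=27720 → min 6728 | W₃..W₅: k=3: 0+2160+29·30·18=17820; k=4: 3480+0+29·4·18=5568 → min 5568.
Length 4: W₁..W₄: k=1: 0+6728+20·28·4=8968; k=2: 16240+3480+20·29·4=22040; k=3: 33640+0+20·30·4=36040 → min 8968 | W₂..W₅: k=2: 0+5568+28·29·18=20184; k=3: 24360+2160+28·30·18=41640; k=4: 6728+0+28·4·18=8744 → min 8744.
Length 5: W₁..W₅: k=1: 0+8744+20·28·18=18824; k=2: 16240+5568+20·29·18=32248; k=3: 33640+2160+20·30·18=46600; k=4: 8968+0+20·4·18=10408 → min 10408.
Optimal order: ((W₁ × (W₂ × (W₃ × W₄))) × W₅) with cost 10408.

10408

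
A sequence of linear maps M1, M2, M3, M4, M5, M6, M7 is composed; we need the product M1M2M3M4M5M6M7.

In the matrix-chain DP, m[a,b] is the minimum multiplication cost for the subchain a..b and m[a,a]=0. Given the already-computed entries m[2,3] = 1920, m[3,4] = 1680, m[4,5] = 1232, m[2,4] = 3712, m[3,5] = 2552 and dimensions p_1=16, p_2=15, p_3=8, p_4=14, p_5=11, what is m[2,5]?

4560

m[2,5] = min over k∈[2,4] of m[2,k]+m[k+1,5]+p_{1}·p_k·p_{5}.
k=2: 0 + 2552 + 16·15·11 = 5192; k=3: 1920 + 1232 + 16·8·11 = 4560; k=4: 3712 + 0 + 16·14·11 = 6176.
Minimum: 4560 at k=3.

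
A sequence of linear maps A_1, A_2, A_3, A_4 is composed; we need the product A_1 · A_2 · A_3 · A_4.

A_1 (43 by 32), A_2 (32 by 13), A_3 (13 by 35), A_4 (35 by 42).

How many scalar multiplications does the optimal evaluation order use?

Adjacent pairs: A_1A_2 = 43·32·13 = 17888; A_2A_3 = 32·13·35 = 14560; A_3A_4 = 13·35·42 = 19110.
Length 3: A_1..A_3: k=1: 0+14560+43·32·35=62720; k=2: 17888+0+43·13·35=37453 → min 37453 | A_2..A_4: k=2: 0+19110+32·13·42=36582; k=3: 14560+0+32·35·42=61600 → min 36582.
Length 4: A_1..A_4: k=1: 0+36582+43·32·42=94374; k=2: 17888+19110+43·13·42=60476; k=3: 37453+0+43·35·42=100663 → min 60476.
Optimal order: ((A_1 · A_2) · (A_3 · A_4)) with cost 60476.

60476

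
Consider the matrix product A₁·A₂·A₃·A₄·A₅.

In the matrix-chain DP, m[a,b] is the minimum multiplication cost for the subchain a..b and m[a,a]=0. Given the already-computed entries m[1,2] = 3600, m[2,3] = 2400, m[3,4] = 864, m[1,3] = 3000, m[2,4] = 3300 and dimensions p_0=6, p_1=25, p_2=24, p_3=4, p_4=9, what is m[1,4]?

m[1,4] = min over k∈[1,3] of m[1,k]+m[k+1,4]+p_{0}·p_k·p_{4}.
k=1: 0 + 3300 + 6·25·9 = 4650; k=2: 3600 + 864 + 6·24·9 = 5760; k=3: 3000 + 0 + 6·4·9 = 3216.
Minimum: 3216 at k=3.

3216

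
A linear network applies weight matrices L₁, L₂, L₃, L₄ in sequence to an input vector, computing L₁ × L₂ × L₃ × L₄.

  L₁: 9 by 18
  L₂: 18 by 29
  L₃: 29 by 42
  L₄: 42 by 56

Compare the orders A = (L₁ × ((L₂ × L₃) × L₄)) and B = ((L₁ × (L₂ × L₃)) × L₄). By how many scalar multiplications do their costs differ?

Order A = (L₁ × ((L₂ × L₃) × L₄)): (L₂ × L₃): 18×29 by 29×42 → 18×42, cost 18·29·42 = 21924; ((L₂ × L₃) × L₄): 18×42 by 42×56 → 18×56, cost 18·42·56 = 42336; cumulative 64260; (L₁ × ((L₂ × L₃) × L₄)): 9×18 by 18×56 → 9×56, cost 9·18·56 = 9072; cumulative 73332. Total 73332.
Order B = ((L₁ × (L₂ × L₃)) × L₄): (L₂ × L₃): 18×29 by 29×42 → 18×42, cost 18·29·42 = 21924; (L₁ × (L₂ × L₃)): 9×18 by 18×42 → 9×42, cost 9·18·42 = 6804; cumulative 28728; ((L₁ × (L₂ × L₃)) × L₄): 9×42 by 42×56 → 9×56, cost 9·42·56 = 21168; cumulative 49896. Total 49896.
Difference: |73332 − 49896| = 23436.

23436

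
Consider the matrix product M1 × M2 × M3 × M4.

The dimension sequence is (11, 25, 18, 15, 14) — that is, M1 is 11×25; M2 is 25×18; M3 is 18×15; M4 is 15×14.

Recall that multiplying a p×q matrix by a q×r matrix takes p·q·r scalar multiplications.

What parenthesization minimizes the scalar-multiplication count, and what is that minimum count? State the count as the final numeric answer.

10230

Adjacent pairs: M1M2 = 11·25·18 = 4950; M2M3 = 25·18·15 = 6750; M3M4 = 18·15·14 = 3780.
Length 3: M1..M3: k=1: 0+6750+11·25·15=10875; k=2: 4950+0+11·18·15=7920 → min 7920 | M2..M4: k=2: 0+3780+25·18·14=10080; k=3: 6750+0+25·15·14=12000 → min 10080.
Length 4: M1..M4: k=1: 0+10080+11·25·14=13930; k=2: 4950+3780+11·18·14=11502; k=3: 7920+0+11·15·14=10230 → min 10230.
Optimal parenthesization: (((M1 × M2) × M3) × M4) with cost 10230.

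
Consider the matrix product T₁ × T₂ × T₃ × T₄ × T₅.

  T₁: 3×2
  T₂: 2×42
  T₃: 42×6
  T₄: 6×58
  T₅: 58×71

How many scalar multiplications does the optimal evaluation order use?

9862

Adjacent pairs: T₁T₂ = 3·2·42 = 252; T₂T₃ = 2·42·6 = 504; T₃T₄ = 42·6·58 = 14616; T₄T₅ = 6·58·71 = 24708.
Length 3: T₁..T₃: k=1: 0+504+3·2·6=540; k=2: 252+0+3·42·6=1008 → min 540 | T₂..T₄: k=2: 0+14616+2·42·58=19488; k=3: 504+0+2·6·58=1200 → min 1200 | T₃..T₅: k=3: 0+24708+42·6·71=42600; k=4: 14616+0+42·58·71=187572 → min 42600.
Length 4: T₁..T₄: k=1: 0+1200+3·2·58=1548; k=2: 252+14616+3·42·58=22176; k=3: 540+0+3·6·58=1584 → min 1548 | T₂..T₅: k=2: 0+42600+2·42·71=48564; k=3: 504+24708+2·6·71=26064; k=4: 1200+0+2·58·71=9436 → min 9436.
Length 5: T₁..T₅: k=1: 0+9436+3·2·71=9862; k=2: 252+42600+3·42·71=51798; k=3: 540+24708+3·6·71=26526; k=4: 1548+0+3·58·71=13902 → min 9862.
Optimal order: (T₁ × (((T₂ × T₃) × T₄) × T₅)) with cost 9862.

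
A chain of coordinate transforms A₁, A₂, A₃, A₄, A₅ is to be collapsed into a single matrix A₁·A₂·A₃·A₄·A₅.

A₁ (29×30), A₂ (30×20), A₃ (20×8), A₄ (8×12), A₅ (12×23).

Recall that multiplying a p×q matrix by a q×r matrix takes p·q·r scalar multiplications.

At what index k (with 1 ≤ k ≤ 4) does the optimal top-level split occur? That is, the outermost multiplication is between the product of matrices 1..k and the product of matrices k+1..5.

3

Adjacent pairs: A₁A₂ = 29·30·20 = 17400; A₂A₃ = 30·20·8 = 4800; A₃A₄ = 20·8·12 = 1920; A₄A₅ = 8·12·23 = 2208.
Length 3: A₁..A₃: k=1: 0+4800+29·30·8=11760; k=2: 17400+0+29·20·8=22040 → min 11760 | A₂..A₄: k=2: 0+1920+30·20·12=9120; k=3: 4800+0+30·8·12=7680 → min 7680 | A₃..A₅: k=3: 0+2208+20·8·23=5888; k=4: 1920+0+20·12·23=7440 → min 5888.
Length 4: A₁..A₄: k=1: 0+7680+29·30·12=18120; k=2: 17400+1920+29·20·12=26280; k=3: 11760+0+29·8·12=14544 → min 14544 | A₂..A₅: k=2: 0+5888+30·20·23=19688; k=3: 4800+2208+30·8·23=12528; k=4: 7680+0+30·12·23=15960 → min 12528.
Top-level splits: k=1: (A₁..A₁)·(A₂..A₅) → 0+12528+29·30·23 = 32538; k=2: (A₁..A₂)·(A₃..A₅) → 17400+5888+29·20·23 = 36628; k=3: (A₁..A₃)·(A₄..A₅) → 11760+2208+29·8·23 = 19304; k=4: (A₁..A₄)·(A₅..A₅) → 14544+0+29·12·23 = 22548.
Best split is after A₃, i.e. k = 3.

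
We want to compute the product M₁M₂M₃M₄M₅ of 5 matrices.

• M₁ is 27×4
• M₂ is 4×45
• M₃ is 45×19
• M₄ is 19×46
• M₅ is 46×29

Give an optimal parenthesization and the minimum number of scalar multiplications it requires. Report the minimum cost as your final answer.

Adjacent pairs: M₁M₂ = 27·4·45 = 4860; M₂M₃ = 4·45·19 = 3420; M₃M₄ = 45·19·46 = 39330; M₄M₅ = 19·46·29 = 25346.
Length 3: M₁..M₃: k=1: 0+3420+27·4·19=5472; k=2: 4860+0+27·45·19=27945 → min 5472 | M₂..M₄: k=2: 0+39330+4·45·46=47610; k=3: 3420+0+4·19·46=6916 → min 6916 | M₃..M₅: k=3: 0+25346+45·19·29=50141; k=4: 39330+0+45·46·29=99360 → min 50141.
Length 4: M₁..M₄: k=1: 0+6916+27·4·46=11884; k=2: 4860+39330+27·45·46=100080; k=3: 5472+0+27·19·46=29070 → min 11884 | M₂..M₅: k=2: 0+50141+4·45·29=55361; k=3: 3420+25346+4·19·29=30970; k=4: 6916+0+4·46·29=12252 → min 12252.
Length 5: M₁..M₅: k=1: 0+12252+27·4·29=15384; k=2: 4860+50141+27·45·29=90236; k=3: 5472+25346+27·19·29=45695; k=4: 11884+0+27·46·29=47902 → min 15384.
Optimal parenthesization: (M₁(((M₂M₃)M₄)M₅)) with cost 15384.

15384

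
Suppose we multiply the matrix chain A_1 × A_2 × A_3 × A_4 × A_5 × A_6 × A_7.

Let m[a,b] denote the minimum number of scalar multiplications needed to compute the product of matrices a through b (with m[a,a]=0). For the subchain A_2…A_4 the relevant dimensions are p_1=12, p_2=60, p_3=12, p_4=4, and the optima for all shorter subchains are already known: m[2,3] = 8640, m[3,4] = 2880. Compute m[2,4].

5760

m[2,4] = min over k∈[2,3] of m[2,k]+m[k+1,4]+p_{1}·p_k·p_{4}.
k=2: 0 + 2880 + 12·60·4 = 5760; k=3: 8640 + 0 + 12·12·4 = 9216.
Minimum: 5760 at k=2.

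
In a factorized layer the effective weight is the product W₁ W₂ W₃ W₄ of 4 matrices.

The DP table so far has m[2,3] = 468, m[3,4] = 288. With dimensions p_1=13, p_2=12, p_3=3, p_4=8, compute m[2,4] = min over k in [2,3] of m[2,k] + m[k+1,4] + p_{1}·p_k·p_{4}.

m[2,4] = min over k∈[2,3] of m[2,k]+m[k+1,4]+p_{1}·p_k·p_{4}.
k=2: 0 + 288 + 13·12·8 = 1536; k=3: 468 + 0 + 13·3·8 = 780.
Minimum: 780 at k=3.

780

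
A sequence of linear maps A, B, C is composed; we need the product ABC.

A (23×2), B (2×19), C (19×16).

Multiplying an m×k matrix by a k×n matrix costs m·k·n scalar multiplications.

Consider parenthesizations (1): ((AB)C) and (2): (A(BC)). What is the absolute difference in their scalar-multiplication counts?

Order (1) = ((AB)C): (AB): 23×2 by 2×19 → 23×19, cost 23·2·19 = 874; ((AB)C): 23×19 by 19×16 → 23×16, cost 23·19·16 = 6992; cumulative 7866. Total 7866.
Order (2) = (A(BC)): (BC): 2×19 by 19×16 → 2×16, cost 2·19·16 = 608; (A(BC)): 23×2 by 2×16 → 23×16, cost 23·2·16 = 736; cumulative 1344. Total 1344.
Difference: |7866 − 1344| = 6522.

6522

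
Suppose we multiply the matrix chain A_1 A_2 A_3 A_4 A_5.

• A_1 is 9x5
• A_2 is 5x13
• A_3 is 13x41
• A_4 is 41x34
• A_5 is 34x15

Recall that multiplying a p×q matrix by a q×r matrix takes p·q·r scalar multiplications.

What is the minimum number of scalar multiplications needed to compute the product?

Adjacent pairs: A_1A_2 = 9·5·13 = 585; A_2A_3 = 5·13·41 = 2665; A_3A_4 = 13·41·34 = 18122; A_4A_5 = 41·34·15 = 20910.
Length 3: A_1..A_3: k=1: 0+2665+9·5·41=4510; k=2: 585+0+9·13·41=5382 → min 4510 | A_2..A_4: k=2: 0+18122+5·13·34=20332; k=3: 2665+0+5·41·34=9635 → min 9635 | A_3..A_5: k=3: 0+20910+13·41·15=28905; k=4: 18122+0+13·34·15=24752 → min 24752.
Length 4: A_1..A_4: k=1: 0+9635+9·5·34=11165; k=2: 585+18122+9·13·34=22685; k=3: 4510+0+9·41·34=17056 → min 11165 | A_2..A_5: k=2: 0+24752+5·13·15=25727; k=3: 2665+20910+5·41·15=26650; k=4: 9635+0+5·34·15=12185 → min 12185.
Length 5: A_1..A_5: k=1: 0+12185+9·5·15=12860; k=2: 585+24752+9·13·15=27092; k=3: 4510+20910+9·41·15=30955; k=4: 11165+0+9·34·15=15755 → min 12860.
Optimal order: (A_1 (((A_2 A_3) A_4) A_5)) with cost 12860.

12860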